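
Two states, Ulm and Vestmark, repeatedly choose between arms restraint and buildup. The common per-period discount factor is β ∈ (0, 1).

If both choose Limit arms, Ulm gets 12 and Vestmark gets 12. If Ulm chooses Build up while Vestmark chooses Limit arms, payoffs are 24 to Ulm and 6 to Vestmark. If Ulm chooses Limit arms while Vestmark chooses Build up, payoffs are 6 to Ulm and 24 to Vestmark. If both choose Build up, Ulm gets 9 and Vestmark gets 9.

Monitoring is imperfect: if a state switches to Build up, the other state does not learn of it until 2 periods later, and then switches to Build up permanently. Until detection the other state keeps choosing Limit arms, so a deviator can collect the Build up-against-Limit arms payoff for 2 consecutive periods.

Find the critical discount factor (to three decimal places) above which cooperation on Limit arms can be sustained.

0.894

The best deviation is to choose Build up for all 2 undetected periods, earning 24 each, then 9 forever once detected.
Deviation value: 24(1−β^2)/(1−β) + 9β^2/(1−β); cooperation value: 12/(1−β).
IC: 12 ≥ 24(1−β^2) + 9β^2 = 24 − 15β^2.
So β^2 ≥ 12/15 = 4/5, giving β ≥ (4/5)^(1/2) ≈ 0.894.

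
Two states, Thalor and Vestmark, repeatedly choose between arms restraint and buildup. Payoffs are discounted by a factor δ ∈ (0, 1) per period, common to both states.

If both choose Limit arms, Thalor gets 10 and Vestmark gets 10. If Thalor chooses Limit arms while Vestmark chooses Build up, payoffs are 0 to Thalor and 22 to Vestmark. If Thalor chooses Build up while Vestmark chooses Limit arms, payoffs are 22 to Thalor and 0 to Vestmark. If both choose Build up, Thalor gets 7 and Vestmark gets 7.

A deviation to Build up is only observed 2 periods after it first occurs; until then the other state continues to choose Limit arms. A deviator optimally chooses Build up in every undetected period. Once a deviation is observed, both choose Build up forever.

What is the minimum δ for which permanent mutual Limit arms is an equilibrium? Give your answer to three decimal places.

0.894

Deviating for the 2 undetected periods gains 22−10 = 12 per period over cooperation, then loses 10−7 = 3 per period forever once punishment starts.
Gain: 12(1 + δ + … + δ^1); loss: 3·δ^2/(1−δ).
No profitable deviation ⇔ 12(1−δ^2) ≤ 3·δ^2, i.e. δ^2 ≥ 12/(12+3) = 4/5.
Hence δ ≥ (4/5)^(1/2) ≈ 0.894.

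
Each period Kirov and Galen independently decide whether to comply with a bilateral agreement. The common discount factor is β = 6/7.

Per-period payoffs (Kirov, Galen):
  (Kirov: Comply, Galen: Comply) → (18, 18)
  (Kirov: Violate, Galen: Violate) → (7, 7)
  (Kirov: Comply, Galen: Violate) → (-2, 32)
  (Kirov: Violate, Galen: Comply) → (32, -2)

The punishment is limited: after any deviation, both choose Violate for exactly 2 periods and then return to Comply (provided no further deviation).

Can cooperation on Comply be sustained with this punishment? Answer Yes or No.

IC: β+…+β^2 ≥ (32−18)/(18−7) = 14/11.
At β = 6/7: partial sum = 1.5918 ≥ 1.2727. Cooperation sustainable.

Yes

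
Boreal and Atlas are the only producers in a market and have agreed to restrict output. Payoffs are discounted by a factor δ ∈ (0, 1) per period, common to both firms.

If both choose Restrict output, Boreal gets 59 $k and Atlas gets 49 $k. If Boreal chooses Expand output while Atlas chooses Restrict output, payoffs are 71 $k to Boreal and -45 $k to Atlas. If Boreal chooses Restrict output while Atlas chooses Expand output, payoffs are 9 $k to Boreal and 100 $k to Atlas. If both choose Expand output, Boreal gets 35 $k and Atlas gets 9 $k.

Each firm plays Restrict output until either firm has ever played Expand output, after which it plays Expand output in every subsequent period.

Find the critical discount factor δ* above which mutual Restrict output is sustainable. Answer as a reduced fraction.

Boreal's threshold: (71−59)/(71−35) = 1/3.
Atlas's threshold: (100−49)/(100−9) = 51/91.
1/3 < 51/91, so Atlas binds and δ* = 51/91.

51/91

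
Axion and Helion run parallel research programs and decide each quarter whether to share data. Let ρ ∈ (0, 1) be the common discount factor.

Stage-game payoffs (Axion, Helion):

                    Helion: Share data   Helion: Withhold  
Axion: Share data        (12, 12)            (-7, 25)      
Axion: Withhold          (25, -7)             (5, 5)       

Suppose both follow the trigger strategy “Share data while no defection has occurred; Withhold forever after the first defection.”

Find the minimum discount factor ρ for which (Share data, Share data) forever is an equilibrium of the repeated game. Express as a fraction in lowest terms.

Cooperation forever yields 12 each period: 12/(1−ρ).
Deviating yields 25 once, then 5 forever: 25 + 5ρ/(1−ρ).
No profitable deviation requires 12/(1−ρ) ≥ 25 + 5ρ/(1−ρ).
Multiplying by (1−ρ): 12 ≥ 25(1−ρ) + 5ρ = 25 − 20ρ.
So 20ρ ≥ 13, i.e. ρ ≥ 13/20.

13/20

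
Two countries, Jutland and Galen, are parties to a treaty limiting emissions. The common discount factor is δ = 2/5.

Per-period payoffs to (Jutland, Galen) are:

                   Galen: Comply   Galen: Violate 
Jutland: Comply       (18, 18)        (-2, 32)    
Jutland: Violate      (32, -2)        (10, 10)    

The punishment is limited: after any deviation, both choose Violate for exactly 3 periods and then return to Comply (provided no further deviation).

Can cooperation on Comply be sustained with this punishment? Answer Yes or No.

A one-shot deviation gives 32 now, then 10 for 3 periods, then back to 18.
Gain from deviating: (32−18) today; loss: (18−10) in each of the next 3 periods.
No-deviation condition: (18−10)(δ+…+δ^3) ≥ 32−18, i.e. δ+…+δ^3 ≥ 7/4.
At δ = 2/5: δ+…+δ^3 = 0.6240 < 1.7500.
So cooperation is not sustainable.

No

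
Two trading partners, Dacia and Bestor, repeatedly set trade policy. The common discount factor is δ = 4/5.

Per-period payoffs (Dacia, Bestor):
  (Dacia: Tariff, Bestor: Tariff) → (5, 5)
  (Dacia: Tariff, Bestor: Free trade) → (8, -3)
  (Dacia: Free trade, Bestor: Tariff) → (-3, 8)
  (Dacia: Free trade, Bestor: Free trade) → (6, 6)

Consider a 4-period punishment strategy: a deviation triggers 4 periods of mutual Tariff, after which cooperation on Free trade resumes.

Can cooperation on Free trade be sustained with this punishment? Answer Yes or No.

Yes

A one-shot deviation gives 8 now, then 5 for 4 periods, then back to 6.
Gain from deviating: (8−6) today; loss: (6−5) in each of the next 4 periods.
No-deviation condition: (6−5)(δ+…+δ^4) ≥ 8−6, i.e. δ+…+δ^4 ≥ 2.
At δ = 4/5: δ+…+δ^4 = 2.3616 ≥ 2.0000.
So cooperation is sustainable.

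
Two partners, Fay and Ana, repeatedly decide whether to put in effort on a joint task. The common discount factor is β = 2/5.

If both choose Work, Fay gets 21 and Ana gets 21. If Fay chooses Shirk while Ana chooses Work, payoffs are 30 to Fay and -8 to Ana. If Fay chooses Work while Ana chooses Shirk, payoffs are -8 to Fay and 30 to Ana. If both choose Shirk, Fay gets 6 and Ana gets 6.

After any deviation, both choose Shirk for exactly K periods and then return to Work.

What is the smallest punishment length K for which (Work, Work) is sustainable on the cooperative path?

3

IC: β(1−β^K)/(1−β) ≥ (30−21)/(21−6) = 3/5.
With β = 2/5: need 1 − β^K ≥ 3/5·(1−2/5)/(2/5), i.e. β^K ≤ 0.1000.
Since (2/5)^2 = 0.1600 and (2/5)^3 = 0.0640, the smallest such K is 3.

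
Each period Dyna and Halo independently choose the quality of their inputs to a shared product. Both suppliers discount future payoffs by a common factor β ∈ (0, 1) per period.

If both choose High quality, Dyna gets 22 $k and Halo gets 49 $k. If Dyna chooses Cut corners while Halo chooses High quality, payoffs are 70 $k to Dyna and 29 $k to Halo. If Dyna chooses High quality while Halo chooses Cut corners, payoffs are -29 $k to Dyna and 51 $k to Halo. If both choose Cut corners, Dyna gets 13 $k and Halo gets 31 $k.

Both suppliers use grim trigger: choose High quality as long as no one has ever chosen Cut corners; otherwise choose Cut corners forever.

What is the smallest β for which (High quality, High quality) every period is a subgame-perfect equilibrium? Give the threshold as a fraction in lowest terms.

16/19

For Dyna: deviation gain 70−22 = 48, per-period punishment loss 22−13 = 9. IC gives β ≥ 48/57 = 16/19.
For Halo: gain 2, loss 18 per period, so β ≥ 2/20 = 1/10.
The tighter constraint is Dyna's, so cooperation needs β ≥ 16/19.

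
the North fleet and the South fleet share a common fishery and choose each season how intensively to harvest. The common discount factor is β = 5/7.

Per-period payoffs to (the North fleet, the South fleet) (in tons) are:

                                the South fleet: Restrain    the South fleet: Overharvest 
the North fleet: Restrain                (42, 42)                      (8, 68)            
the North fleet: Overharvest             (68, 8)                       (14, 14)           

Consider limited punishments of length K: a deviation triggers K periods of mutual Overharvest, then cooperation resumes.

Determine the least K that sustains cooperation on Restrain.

2

Need Σ_{k=1}^{K} β^k ≥ (68−42)/(42−14) = 0.9286 at β = 5/7.
At K = 1 the sum is 0.7143 < 0.9286; at K = 2 it is 1.2245 ≥ 0.9286.
So the minimum punishment length is K = 2.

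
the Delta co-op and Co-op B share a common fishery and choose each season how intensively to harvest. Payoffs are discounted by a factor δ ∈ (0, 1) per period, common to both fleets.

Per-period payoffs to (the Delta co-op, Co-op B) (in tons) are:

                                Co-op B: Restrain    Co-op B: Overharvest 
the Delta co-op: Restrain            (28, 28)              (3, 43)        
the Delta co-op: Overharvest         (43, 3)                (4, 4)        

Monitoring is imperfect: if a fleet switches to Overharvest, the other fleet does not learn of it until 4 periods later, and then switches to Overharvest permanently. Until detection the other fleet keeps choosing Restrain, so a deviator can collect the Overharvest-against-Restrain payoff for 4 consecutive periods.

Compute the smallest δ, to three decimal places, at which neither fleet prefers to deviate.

0.788

The best deviation is to choose Overharvest for all 4 undetected periods, earning 43 each, then 4 forever once detected.
Deviation value: 43(1−δ^4)/(1−δ) + 4δ^4/(1−δ); cooperation value: 28/(1−δ).
IC: 28 ≥ 43(1−δ^4) + 4δ^4 = 43 − 39δ^4.
So δ^4 ≥ 15/39 = 5/13, giving δ ≥ (5/13)^(1/4) ≈ 0.788.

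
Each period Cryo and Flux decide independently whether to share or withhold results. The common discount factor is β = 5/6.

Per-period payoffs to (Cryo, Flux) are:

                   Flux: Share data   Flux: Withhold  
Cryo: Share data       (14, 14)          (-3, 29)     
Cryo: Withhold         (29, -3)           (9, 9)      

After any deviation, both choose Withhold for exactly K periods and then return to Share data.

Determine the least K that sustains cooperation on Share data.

Need Σ_{k=1}^{K} β^k ≥ (29−14)/(14−9) = 3.0000 at β = 5/6.
At K = 5 the sum is 2.9906 < 3.0000; at K = 6 it is 3.3255 ≥ 3.0000.
So the minimum punishment length is K = 6.

6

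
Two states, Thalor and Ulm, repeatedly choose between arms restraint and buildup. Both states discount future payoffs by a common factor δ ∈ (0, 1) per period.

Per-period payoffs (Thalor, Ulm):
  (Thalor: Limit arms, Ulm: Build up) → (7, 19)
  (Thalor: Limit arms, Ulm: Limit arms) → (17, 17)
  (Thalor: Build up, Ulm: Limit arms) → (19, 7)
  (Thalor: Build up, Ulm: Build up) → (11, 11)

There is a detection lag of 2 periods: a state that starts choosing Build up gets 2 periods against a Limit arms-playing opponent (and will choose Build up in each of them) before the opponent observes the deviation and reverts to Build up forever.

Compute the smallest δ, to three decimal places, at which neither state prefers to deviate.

0.500

The best deviation is to choose Build up for all 2 undetected periods, earning 19 each, then 11 forever once detected.
Deviation value: 19(1−δ^2)/(1−δ) + 11δ^2/(1−δ); cooperation value: 17/(1−δ).
IC: 17 ≥ 19(1−δ^2) + 11δ^2 = 19 − 8δ^2.
So δ^2 ≥ 2/8 = 1/4, giving δ ≥ (1/4)^(1/2) ≈ 0.500.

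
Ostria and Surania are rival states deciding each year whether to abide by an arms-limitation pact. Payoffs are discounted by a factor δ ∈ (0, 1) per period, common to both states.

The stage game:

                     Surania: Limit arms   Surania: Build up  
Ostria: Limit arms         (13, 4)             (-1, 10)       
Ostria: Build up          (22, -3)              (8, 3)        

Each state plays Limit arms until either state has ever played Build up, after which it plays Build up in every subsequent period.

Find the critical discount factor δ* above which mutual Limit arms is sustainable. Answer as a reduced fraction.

6/7

Ostria's threshold: (22−13)/(22−8) = 9/14.
Surania's threshold: (10−4)/(10−3) = 6/7.
9/14 < 6/7, so Surania binds and δ* = 6/7.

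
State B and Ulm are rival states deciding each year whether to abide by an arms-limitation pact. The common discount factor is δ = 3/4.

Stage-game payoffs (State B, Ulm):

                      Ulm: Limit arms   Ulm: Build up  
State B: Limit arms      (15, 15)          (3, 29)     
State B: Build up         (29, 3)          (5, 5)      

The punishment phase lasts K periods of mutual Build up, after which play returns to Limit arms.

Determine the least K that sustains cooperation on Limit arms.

Need Σ_{k=1}^{K} δ^k ≥ (29−15)/(15−5) = 1.4000 at δ = 3/4.
At K = 2 the sum is 1.3125 < 1.4000; at K = 3 it is 1.7344 ≥ 1.4000.
So the minimum punishment length is K = 3.

3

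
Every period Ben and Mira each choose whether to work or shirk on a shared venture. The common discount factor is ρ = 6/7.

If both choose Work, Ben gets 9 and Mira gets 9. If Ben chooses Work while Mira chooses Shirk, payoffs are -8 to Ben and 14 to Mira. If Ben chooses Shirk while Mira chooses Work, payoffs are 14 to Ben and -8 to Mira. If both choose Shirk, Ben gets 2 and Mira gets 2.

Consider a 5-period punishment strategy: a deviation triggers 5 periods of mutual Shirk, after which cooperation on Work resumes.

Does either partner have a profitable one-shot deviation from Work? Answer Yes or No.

A one-shot deviation gives 14 now, then 2 for 5 periods, then back to 9.
Gain from deviating: (14−9) today; loss: (9−2) in each of the next 5 periods.
No-deviation condition: (9−2)(ρ+…+ρ^5) ≥ 14−9, i.e. ρ+…+ρ^5 ≥ 5/7.
At ρ = 6/7: ρ+…+ρ^5 = 3.2240 ≥ 0.7143.
So cooperation is sustainable.

No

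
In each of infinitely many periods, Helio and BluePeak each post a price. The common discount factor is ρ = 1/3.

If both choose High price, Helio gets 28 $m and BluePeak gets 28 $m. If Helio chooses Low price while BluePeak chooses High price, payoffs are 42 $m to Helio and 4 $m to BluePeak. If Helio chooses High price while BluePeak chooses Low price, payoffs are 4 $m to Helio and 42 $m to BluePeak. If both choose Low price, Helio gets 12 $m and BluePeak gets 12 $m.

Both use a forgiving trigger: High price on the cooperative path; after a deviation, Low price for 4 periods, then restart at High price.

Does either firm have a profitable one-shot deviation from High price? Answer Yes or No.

Yes

Comparing payoff streams over the 5 periods until play realigns: cooperate → 28(1+ρ+…+ρ^4); deviate → 42 + 12(ρ+…+ρ^4).
Cooperation is sustained iff (28−12)(ρ+…+ρ^4) ≥ 42−28.
ρ+…+ρ^4 = 1/3·(1−(1/3)^4)/(1−1/3) = 0.4938, and (42−28)/(28−12) = 0.8750.
0.4938 < 0.8750, so cooperation is not sustainable.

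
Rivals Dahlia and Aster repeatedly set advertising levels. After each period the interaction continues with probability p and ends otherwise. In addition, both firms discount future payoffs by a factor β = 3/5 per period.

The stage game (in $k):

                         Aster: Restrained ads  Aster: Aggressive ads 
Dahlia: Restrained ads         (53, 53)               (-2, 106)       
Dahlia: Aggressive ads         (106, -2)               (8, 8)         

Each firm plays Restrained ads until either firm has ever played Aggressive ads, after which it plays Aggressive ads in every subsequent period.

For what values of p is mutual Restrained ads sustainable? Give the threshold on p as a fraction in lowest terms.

Expected continuation weight on next period's payoff is β·p = 3/5·p, which plays the role of the discount factor.
Cooperation requires 3/5·p ≥ (106−53)/(106−8) = 53/98, hence p ≥ 265/294.

265/294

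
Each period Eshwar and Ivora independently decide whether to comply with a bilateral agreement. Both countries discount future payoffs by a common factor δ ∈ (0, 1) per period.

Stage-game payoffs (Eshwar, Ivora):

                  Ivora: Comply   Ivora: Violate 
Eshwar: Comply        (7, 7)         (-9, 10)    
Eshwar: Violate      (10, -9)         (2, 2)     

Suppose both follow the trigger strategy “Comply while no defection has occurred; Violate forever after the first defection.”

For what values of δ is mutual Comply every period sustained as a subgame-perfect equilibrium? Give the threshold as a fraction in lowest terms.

One-period gain from deviating is 10 − 7 = 3. The loss is 7 − 2 = 5 in every subsequent period, with present value 5·δ/(1−δ).
Deviation is unprofitable when 5·δ/(1−δ) ≥ 3, i.e. δ/(1−δ) ≥ 3/5.
Equivalently δ ≥ 3/(3+5) = 3/8.

3/8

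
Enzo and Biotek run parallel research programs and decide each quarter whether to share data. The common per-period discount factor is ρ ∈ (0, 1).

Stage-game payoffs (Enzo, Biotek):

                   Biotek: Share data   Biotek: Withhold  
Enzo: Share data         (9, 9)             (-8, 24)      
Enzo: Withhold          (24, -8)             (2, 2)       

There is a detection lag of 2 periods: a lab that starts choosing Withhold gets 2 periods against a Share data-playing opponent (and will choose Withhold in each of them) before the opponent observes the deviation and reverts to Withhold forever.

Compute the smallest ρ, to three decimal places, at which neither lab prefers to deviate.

The best deviation is to choose Withhold for all 2 undetected periods, earning 24 each, then 2 forever once detected.
Deviation value: 24(1−ρ^2)/(1−ρ) + 2ρ^2/(1−ρ); cooperation value: 9/(1−ρ).
IC: 9 ≥ 24(1−ρ^2) + 2ρ^2 = 24 − 22ρ^2.
So ρ^2 ≥ 15/22, giving ρ ≥ (15/22)^(1/2) ≈ 0.826.

0.826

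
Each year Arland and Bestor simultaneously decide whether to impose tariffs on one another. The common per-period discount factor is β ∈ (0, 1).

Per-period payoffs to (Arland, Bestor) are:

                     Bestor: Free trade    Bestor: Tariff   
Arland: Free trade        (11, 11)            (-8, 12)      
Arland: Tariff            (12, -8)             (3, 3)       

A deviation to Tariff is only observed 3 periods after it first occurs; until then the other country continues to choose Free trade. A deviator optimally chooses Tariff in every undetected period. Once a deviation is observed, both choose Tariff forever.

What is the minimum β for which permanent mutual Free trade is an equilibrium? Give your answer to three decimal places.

A deviator earns 12 for 3 periods, then 3 forever; cooperating earns 11 forever. Multiplying the IC by (1−β):
11 ≥ 12(1−β^3) + 3β^3, so 9·β^3 ≥ 1 and β^3 ≥ 1/9.
β ≥ (1/9)^(1/3) ≈ 0.481.

0.481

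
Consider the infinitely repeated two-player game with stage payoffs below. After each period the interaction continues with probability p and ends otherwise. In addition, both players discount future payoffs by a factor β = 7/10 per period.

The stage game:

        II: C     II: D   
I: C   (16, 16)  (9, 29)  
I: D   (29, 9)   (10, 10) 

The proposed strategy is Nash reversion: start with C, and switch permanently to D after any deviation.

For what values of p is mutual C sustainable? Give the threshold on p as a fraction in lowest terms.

Expected continuation weight on next period's payoff is β·p = 7/10·p, which plays the role of the discount factor.
Cooperation requires 7/10·p ≥ (29−16)/(29−10) = 13/19, hence p ≥ 130/133.

130/133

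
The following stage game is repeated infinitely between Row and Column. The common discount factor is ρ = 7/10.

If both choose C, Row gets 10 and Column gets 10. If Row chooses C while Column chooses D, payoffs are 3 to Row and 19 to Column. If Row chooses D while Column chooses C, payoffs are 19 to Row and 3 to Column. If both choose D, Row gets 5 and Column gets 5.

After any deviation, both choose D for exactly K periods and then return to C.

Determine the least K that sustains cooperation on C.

5

IC: ρ(1−ρ^K)/(1−ρ) ≥ (19−10)/(10−5) = 9/5.
With ρ = 7/10: need 1 − ρ^K ≥ 9/5·(1−7/10)/(7/10), i.e. ρ^K ≤ 0.2286.
Since (7/10)^4 = 0.2401 and (7/10)^5 = 0.1681, the smallest such K is 5.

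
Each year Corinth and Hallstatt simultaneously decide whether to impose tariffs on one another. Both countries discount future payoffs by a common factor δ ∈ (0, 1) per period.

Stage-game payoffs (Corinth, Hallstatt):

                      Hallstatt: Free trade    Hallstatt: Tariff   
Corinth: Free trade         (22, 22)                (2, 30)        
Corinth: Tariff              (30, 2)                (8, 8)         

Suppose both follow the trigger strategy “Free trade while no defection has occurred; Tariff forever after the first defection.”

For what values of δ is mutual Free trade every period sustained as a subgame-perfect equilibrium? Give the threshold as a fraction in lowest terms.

Cooperation forever yields 22 each period: 22/(1−δ).
Deviating yields 30 once, then 8 forever: 30 + 8δ/(1−δ).
No profitable deviation requires 22/(1−δ) ≥ 30 + 8δ/(1−δ).
Multiplying by (1−δ): 22 ≥ 30(1−δ) + 8δ = 30 − 22δ.
So 22δ ≥ 8, i.e. δ ≥ 8/22 = 4/11.

4/11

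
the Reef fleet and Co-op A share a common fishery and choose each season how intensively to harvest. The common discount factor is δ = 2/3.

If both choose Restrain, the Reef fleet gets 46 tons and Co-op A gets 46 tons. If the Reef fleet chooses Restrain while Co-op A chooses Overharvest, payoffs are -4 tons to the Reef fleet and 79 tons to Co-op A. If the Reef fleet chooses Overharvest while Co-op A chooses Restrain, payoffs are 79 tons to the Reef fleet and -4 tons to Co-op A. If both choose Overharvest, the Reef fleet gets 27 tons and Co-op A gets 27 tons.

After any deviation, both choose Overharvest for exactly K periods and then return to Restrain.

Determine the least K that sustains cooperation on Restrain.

IC: δ(1−δ^K)/(1−δ) ≥ (79−46)/(46−27) = 33/19.
With δ = 2/3: need 1 − δ^K ≥ 33/19·(1−2/3)/(2/3), i.e. δ^K ≤ 0.1316.
Since (2/3)^5 = 0.1317 and (2/3)^6 = 0.0878, the smallest such K is 6.

6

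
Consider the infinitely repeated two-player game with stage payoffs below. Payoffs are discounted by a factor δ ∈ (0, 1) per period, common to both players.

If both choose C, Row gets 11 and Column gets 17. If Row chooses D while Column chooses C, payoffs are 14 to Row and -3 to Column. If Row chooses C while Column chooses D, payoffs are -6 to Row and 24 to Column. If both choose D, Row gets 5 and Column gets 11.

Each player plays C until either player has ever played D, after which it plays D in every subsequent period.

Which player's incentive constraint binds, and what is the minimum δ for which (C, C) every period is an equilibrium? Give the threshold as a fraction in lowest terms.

Row's threshold: (14−11)/(14−5) = 1/3.
Column's threshold: (24−17)/(24−11) = 7/13.
1/3 < 7/13, so Column binds and δ* = 7/13.

Column; δ ≥ 7/13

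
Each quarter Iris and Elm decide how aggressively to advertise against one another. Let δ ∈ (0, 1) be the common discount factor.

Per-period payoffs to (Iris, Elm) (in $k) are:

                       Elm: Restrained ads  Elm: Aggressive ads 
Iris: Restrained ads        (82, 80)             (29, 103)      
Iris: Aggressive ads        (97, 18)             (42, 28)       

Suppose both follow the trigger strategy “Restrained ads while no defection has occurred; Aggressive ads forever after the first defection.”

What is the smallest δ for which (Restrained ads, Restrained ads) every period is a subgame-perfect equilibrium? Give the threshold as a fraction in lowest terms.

23/75

Iris: cooperation gives 82 each period; deviation gives 97 once then 42 forever.
  82/(1−δ) ≥ 97 + 42δ/(1−δ) ⇒ δ ≥ 15/55 = 3/11.
Elm: cooperation gives 80 each period; deviation gives 103 once then 28 forever.
  δ ≥ 23/75.
Both must hold, so the binding constraint is Elm's: δ ≥ 23/75.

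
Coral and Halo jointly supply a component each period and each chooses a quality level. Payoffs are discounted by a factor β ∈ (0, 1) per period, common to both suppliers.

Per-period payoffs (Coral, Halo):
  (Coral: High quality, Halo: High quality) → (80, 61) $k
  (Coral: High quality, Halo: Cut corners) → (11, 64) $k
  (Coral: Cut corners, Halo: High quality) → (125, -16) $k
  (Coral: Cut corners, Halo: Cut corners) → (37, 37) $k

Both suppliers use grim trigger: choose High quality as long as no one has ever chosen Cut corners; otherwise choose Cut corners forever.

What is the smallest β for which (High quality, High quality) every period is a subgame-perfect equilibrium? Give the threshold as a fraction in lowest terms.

45/88

Coral: cooperation gives 80 each period; deviation gives 125 once then 37 forever.
  80/(1−β) ≥ 125 + 37β/(1−β) ⇒ β ≥ 45/88.
Halo: cooperation gives 61 each period; deviation gives 64 once then 37 forever.
  β ≥ 3/27 = 1/9.
Both must hold, so the binding constraint is Coral's: β ≥ 45/88.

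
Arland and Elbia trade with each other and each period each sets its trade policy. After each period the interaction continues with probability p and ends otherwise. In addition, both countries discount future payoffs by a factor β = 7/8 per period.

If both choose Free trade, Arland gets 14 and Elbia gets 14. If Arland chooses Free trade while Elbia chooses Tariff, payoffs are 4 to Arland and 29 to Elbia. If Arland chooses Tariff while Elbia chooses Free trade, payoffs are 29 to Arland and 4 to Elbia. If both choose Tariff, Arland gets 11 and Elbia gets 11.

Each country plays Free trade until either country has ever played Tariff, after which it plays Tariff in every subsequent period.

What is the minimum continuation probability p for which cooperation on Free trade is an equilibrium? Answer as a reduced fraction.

20/21

Expected continuation weight on next period's payoff is β·p = 7/8·p, which plays the role of the discount factor.
Cooperation requires 7/8·p ≥ (29−14)/(29−11) = 5/6, hence p ≥ 20/21.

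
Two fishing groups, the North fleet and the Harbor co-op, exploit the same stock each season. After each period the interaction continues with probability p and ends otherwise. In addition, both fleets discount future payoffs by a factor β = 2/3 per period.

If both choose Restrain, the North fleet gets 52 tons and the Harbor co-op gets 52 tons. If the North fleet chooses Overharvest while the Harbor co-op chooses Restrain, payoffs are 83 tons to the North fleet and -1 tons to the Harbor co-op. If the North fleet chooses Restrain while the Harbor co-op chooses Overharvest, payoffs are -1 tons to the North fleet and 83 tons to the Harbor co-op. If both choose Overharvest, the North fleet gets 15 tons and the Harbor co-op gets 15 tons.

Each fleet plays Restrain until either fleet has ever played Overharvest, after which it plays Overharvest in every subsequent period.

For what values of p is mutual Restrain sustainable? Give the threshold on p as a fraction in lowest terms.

93/136

With continuation probability p and discount β, the effective per-period discount factor is βp.
Grim-trigger IC: βp ≥ (83−52)/(83−15) = 31/68.
So p ≥ (31/68)/(2/3) = 93/136.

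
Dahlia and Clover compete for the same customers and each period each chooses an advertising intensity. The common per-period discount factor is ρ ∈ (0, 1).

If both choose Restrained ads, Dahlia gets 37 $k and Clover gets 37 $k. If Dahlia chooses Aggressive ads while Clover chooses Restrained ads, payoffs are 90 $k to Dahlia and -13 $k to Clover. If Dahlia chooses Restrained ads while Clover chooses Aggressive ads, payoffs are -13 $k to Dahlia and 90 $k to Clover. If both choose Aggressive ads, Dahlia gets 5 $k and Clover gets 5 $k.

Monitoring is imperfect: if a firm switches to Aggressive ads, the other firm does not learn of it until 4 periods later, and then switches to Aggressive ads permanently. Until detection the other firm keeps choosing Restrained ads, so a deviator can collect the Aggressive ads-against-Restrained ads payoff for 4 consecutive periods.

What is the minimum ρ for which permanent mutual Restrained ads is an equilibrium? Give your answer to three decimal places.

The best deviation is to choose Aggressive ads for all 4 undetected periods, earning 90 each, then 5 forever once detected.
Deviation value: 90(1−ρ^4)/(1−ρ) + 5ρ^4/(1−ρ); cooperation value: 37/(1−ρ).
IC: 37 ≥ 90(1−ρ^4) + 5ρ^4 = 90 − 85ρ^4.
So ρ^4 ≥ 53/85, giving ρ ≥ (53/85)^(1/4) ≈ 0.889.

0.889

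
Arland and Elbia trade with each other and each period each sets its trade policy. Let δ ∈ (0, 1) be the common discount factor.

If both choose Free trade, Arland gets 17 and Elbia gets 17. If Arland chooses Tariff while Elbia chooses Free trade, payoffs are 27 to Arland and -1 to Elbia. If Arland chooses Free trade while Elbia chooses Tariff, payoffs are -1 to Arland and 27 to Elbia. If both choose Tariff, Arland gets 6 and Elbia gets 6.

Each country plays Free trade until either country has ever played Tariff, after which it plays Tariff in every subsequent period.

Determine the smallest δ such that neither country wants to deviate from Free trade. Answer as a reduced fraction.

10/21

Under grim trigger the critical discount factor is (T−C)/(T−P) with T = 27, C = 17, P = 6.
δ* = (27−17)/(27−6) = 10/21.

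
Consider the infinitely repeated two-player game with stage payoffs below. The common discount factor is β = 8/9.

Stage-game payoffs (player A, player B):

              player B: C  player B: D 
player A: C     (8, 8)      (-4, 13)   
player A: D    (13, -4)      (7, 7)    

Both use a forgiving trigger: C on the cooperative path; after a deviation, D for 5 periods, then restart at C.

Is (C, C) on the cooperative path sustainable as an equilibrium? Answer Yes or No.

IC: β+…+β^5 ≥ (13−8)/(8−7) = 5.
At β = 8/9: partial sum = 3.5606 < 5.0000. Cooperation not sustainable.

No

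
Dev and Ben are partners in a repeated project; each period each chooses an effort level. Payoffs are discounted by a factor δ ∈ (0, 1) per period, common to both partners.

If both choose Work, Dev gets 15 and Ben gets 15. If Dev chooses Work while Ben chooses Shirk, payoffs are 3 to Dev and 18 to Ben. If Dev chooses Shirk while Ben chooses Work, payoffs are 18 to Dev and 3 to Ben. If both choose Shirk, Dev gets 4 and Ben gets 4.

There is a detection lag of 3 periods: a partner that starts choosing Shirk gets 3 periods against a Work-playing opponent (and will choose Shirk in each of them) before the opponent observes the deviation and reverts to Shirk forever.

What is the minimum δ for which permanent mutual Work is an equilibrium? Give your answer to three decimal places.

0.598

The best deviation is to choose Shirk for all 3 undetected periods, earning 18 each, then 4 forever once detected.
Deviation value: 18(1−δ^3)/(1−δ) + 4δ^3/(1−δ); cooperation value: 15/(1−δ).
IC: 15 ≥ 18(1−δ^3) + 4δ^3 = 18 − 14δ^3.
So δ^3 ≥ 3/14, giving δ ≥ (3/14)^(1/3) ≈ 0.598.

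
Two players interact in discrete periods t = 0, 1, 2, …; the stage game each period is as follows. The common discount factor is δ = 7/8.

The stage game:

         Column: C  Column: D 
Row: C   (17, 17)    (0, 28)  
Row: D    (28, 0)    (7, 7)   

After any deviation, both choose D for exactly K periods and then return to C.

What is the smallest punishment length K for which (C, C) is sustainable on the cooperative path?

2

No profitable deviation requires (17−7)(δ+…+δ^K) ≥ 28−17, i.e. δ+…+δ^K ≥ 11/10 ≈ 1.1000.
With δ = 7/8, the partial sums are K=1: 0.8750, K=2: 1.6406.
K = 2 is the first length at which the sum reaches 1.1000.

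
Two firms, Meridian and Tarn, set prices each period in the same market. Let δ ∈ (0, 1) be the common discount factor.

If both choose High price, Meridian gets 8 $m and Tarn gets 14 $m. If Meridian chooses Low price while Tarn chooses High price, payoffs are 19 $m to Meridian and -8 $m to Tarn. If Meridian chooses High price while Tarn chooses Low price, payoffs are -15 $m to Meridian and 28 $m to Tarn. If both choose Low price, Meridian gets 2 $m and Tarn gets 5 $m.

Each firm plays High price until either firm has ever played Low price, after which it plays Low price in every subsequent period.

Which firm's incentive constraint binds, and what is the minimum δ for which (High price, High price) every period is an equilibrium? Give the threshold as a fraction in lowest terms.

Meridian: cooperation gives 8 each period; deviation gives 19 once then 2 forever.
  8/(1−δ) ≥ 19 + 2δ/(1−δ) ⇒ δ ≥ 11/17.
Tarn: cooperation gives 14 each period; deviation gives 28 once then 5 forever.
  δ ≥ 14/23.
Both must hold, so the binding constraint is Meridian's: δ ≥ 11/17.

Meridian; δ ≥ 11/17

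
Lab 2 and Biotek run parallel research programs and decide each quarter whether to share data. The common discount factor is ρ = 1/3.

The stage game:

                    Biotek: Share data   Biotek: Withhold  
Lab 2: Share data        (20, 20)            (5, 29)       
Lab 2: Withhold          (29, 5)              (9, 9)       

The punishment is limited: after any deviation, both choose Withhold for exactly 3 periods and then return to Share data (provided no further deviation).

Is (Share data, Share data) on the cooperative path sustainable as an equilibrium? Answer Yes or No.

No

Comparing payoff streams over the 4 periods until play realigns: cooperate → 20(1+ρ+…+ρ^3); deviate → 29 + 9(ρ+…+ρ^3).
Cooperation is sustained iff (20−9)(ρ+…+ρ^3) ≥ 29−20.
ρ+…+ρ^3 = 1/3·(1−(1/3)^3)/(1−1/3) = 0.4815, and (29−20)/(20−9) = 0.8182.
0.4815 < 0.8182, so cooperation is not sustainable.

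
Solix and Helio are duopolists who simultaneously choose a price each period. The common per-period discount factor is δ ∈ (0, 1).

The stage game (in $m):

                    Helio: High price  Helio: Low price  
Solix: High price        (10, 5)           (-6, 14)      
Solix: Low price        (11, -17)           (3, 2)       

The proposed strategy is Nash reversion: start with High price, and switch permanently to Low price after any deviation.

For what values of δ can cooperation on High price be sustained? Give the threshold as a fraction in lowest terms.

3/4

For Solix: deviation gain 11−10 = 1, per-period punishment loss 10−3 = 7. IC gives δ ≥ 1/8.
For Helio: gain 9, loss 3 per period, so δ ≥ 9/12 = 3/4.
The tighter constraint is Helio's, so cooperation needs δ ≥ 3/4.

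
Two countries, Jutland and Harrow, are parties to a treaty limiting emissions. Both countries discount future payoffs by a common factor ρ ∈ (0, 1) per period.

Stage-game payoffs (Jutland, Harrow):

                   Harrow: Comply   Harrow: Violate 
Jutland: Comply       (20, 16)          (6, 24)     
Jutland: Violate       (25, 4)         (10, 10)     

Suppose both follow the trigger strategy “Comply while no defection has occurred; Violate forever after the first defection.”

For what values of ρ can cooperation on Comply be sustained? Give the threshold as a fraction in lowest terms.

4/7

For Jutland: deviation gain 25−20 = 5, per-period punishment loss 20−10 = 10. IC gives ρ ≥ 5/15 = 1/3.
For Harrow: gain 8, loss 6 per period, so ρ ≥ 8/14 = 4/7.
The tighter constraint is Harrow's, so cooperation needs ρ ≥ 4/7.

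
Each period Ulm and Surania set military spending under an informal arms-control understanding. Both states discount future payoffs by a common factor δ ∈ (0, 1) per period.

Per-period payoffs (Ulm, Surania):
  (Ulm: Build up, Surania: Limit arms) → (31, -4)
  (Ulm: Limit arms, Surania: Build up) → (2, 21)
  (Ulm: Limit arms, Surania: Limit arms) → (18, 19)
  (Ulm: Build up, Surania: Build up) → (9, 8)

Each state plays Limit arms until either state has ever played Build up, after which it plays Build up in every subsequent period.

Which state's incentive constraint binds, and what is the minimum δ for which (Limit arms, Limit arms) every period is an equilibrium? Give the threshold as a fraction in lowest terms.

Ulm; δ ≥ 13/22

For Ulm: deviation gain 31−18 = 13, per-period punishment loss 18−9 = 9. IC gives δ ≥ 13/22.
For Surania: gain 2, loss 11 per period, so δ ≥ 2/13.
The tighter constraint is Ulm's, so cooperation needs δ ≥ 13/22.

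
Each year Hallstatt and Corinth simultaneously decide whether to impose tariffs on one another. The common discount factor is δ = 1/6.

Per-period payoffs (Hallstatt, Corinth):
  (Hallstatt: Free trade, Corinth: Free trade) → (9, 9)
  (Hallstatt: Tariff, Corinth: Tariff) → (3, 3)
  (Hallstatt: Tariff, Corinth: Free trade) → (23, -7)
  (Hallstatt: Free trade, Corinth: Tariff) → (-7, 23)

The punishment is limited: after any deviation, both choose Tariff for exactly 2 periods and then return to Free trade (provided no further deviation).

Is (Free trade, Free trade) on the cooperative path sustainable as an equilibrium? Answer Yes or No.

No

A one-shot deviation gives 23 now, then 3 for 2 periods, then back to 9.
Gain from deviating: (23−9) today; loss: (9−3) in each of the next 2 periods.
No-deviation condition: (9−3)(δ+…+δ^2) ≥ 23−9, i.e. δ+…+δ^2 ≥ 7/3.
At δ = 1/6: δ+…+δ^2 = 0.1944 < 2.3333.
So cooperation is not sustainable.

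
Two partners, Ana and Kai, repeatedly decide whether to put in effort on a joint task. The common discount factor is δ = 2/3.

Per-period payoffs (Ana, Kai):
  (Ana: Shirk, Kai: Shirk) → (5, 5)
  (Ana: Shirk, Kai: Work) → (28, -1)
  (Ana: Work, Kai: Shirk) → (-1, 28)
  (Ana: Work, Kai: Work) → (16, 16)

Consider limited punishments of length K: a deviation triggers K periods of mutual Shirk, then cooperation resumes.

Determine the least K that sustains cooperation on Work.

2

Need Σ_{k=1}^{K} δ^k ≥ (28−16)/(16−5) = 1.0909 at δ = 2/3.
At K = 1 the sum is 0.6667 < 1.0909; at K = 2 it is 1.1111 ≥ 1.0909.
So the minimum punishment length is K = 2.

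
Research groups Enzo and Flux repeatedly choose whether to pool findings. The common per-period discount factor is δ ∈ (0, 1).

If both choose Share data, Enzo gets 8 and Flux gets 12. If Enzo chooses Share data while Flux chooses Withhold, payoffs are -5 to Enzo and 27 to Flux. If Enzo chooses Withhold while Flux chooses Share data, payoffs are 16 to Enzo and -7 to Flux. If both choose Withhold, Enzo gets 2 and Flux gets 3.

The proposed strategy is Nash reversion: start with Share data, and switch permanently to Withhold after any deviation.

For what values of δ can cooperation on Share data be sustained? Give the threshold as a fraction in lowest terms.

Enzo: cooperation gives 8 each period; deviation gives 16 once then 2 forever.
  8/(1−δ) ≥ 16 + 2δ/(1−δ) ⇒ δ ≥ 8/14 = 4/7.
Flux: cooperation gives 12 each period; deviation gives 27 once then 3 forever.
  δ ≥ 15/24 = 5/8.
Both must hold, so the binding constraint is Flux's: δ ≥ 5/8.

5/8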